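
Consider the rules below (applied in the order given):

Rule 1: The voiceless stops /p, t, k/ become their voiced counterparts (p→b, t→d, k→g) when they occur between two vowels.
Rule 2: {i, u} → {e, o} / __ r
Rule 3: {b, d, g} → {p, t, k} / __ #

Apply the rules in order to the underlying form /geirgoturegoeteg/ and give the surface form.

geergodoregoedek

Rule 1 (intervocalic voicing): /t/ is a voiceless stop between vowels /o/ and /u/, so it voices to [d]. /t/ is a voiceless stop between vowels /e/ and /e/, so it voices to [d]. /geirgoturegoeteg/ → geirgoduregoedeg.
Rule 2 (pre-rhotic lowering): /i/ is a high vowel immediately before /r/, so it lowers to [e]. /u/ is a high vowel immediately before /r/, so it lowers to [o]. /geirgoduregoedeg/ → geergodoregoedeg.
Rule 3 (final devoicing): /g/ is a voiced stop in word-final position, so it devoices to [k]. /geergodoregoedeg/ → geergodoregoedek.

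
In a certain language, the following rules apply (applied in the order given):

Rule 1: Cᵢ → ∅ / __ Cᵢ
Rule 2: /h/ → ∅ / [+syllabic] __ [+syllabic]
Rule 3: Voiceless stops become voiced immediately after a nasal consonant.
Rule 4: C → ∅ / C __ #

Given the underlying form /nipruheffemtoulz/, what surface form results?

nipruefemdoul

Rule 1 (degemination): /ff/ is a geminate; the first /f/ deletes. /nipruheffemtoulz/ → nipruhefemtoulz.
Rule 2 (intervocalic h-deletion): /h/ occurs between vowels /u/ and /e/, so it deletes. /nipruhefemtoulz/ → nipruefemtoulz.
Rule 3 (post-nasal voicing): /t/ is a voiceless stop immediately after the nasal /m/, so it voices to [d]. /nipruefemtoulz/ → nipruefemdoulz.
Rule 4 (final cluster simplification): /z/ is the second consonant of a word-final cluster /lz/, so it deletes. /nipruefemdoulz/ → nipruefemdoul.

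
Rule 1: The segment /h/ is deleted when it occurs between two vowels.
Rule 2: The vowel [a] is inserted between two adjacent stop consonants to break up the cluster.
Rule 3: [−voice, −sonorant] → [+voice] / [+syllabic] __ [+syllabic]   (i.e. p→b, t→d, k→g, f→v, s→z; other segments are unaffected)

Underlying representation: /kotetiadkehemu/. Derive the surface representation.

Rule 1 (intervocalic h-deletion): /h/ occurs between vowels /e/ and /e/, so it deletes. /kotetiadkehemu/ → kotetiadkeemu.
Rule 2 (stop-cluster a-epenthesis): /d/ and /k/ form a stop–stop cluster, so [a] is inserted between them. /kotetiadkeemu/ → kotetiadakeemu.
Rule 3 (intervocalic voicing): /t/ is a voiceless obstruent between vowels /o/ and /e/, so it voices to [d]. /t/ is a voiceless obstruent between vowels /e/ and /i/, so it voices to [d]. /k/ is a voiceless obstruent between vowels /a/ and /e/, so it voices to [g]. /kotetiadakeemu/ → kodediadageemu.

kodediadageemu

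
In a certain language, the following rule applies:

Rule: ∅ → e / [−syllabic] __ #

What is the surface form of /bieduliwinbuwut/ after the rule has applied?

bieduliwinbuwute

the form ends in the consonant /t/, so [e] is inserted word-finally.
Surface form: [bieduliwinbuwute].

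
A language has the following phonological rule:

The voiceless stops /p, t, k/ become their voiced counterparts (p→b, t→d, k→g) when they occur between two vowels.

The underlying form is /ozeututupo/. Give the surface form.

ozeududubo

/t/ is a voiceless stop between vowels /u/ and /u/, so it voices to [d].
/t/ is a voiceless stop between vowels /u/ and /u/, so it voices to [d].
/p/ is a voiceless stop between vowels /u/ and /o/, so it voices to [b].
Surface form: [ozeududubo].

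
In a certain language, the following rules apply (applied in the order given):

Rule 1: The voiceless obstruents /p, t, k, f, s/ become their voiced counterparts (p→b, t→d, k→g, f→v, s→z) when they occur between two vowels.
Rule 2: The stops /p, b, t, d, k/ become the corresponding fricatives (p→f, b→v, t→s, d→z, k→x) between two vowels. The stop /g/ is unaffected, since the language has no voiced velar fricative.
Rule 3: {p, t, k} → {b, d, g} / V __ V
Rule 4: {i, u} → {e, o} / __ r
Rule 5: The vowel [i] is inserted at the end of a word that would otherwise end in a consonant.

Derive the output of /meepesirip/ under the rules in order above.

Rule 1 (intervocalic voicing): /p/ is a voiceless obstruent between vowels /e/ and /e/, so it voices to [b]. /s/ is a voiceless obstruent between vowels /e/ and /i/, so it voices to [z]. /meepesirip/ → meebezirip.
Rule 2 (intervocalic spirantization): /b/ is a stop between vowels /e/ and /e/, so it spirantizes to the fricative [v]. /meebezirip/ → meevezirip.
Rule 3 (intervocalic voicing): no segment meets the environment; /meevezirip/ is unchanged.
Rule 4 (pre-rhotic lowering): /i/ is a high vowel immediately before /r/, so it lowers to [e]. /meevezirip/ → meevezerip.
Rule 5 (final i-epenthesis): the form ends in the consonant /p/, so [i] is inserted word-finally. /meevezerip/ → meevezeripi.

meevezeripi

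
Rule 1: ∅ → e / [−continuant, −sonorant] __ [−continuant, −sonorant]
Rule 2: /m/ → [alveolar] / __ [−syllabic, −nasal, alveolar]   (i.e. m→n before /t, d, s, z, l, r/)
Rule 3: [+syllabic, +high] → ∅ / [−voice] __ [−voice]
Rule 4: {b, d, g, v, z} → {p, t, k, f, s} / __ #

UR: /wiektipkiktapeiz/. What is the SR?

wieketpekketapeis

Rule 1 (stop-cluster e-epenthesis): /k/ and /t/ form a stop–stop cluster, so [e] is inserted between them. /p/ and /k/ form a stop–stop cluster, so [e] is inserted between them. /k/ and /t/ form a stop–stop cluster, so [e] is inserted between them. /wiektipkiktapeiz/ → wieketipekiketapeiz.
Rule 2 (nasal place assimilation): no segment meets the environment; /wieketipekiketapeiz/ is unchanged.
Rule 3 (high vowel syncope): /i/ is a high vowel flanked by voiceless consonants /t/ and /p/, so it deletes. /i/ is a high vowel flanked by voiceless consonants /k/ and /k/, so it deletes. /wieketipekiketapeiz/ → wieketpekketapeiz.
Rule 4 (final devoicing): /z/ is a voiced obstruent in word-final position, so it devoices to [s]. /wieketpekketapeiz/ → wieketpekketapeis.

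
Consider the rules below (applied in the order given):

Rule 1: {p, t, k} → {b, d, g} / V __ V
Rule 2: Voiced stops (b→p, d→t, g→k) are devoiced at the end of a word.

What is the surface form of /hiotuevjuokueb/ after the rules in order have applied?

hioduevjuoguep

Rule 1 (intervocalic voicing): /t/ is a voiceless stop between vowels /o/ and /u/, so it voices to [d]. /k/ is a voiceless stop between vowels /o/ and /u/, so it voices to [g]. /hiotuevjuokueb/ → hioduevjuogueb.
Rule 2 (final devoicing): /b/ is a voiced stop in word-final position, so it devoices to [p]. /hioduevjuogueb/ → hioduevjuoguep.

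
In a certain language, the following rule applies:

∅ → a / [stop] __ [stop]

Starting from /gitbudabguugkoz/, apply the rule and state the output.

gitabudabaguugakoz

/t/ and /b/ form a stop–stop cluster, so [a] is inserted between them.
/b/ and /g/ form a stop–stop cluster, so [a] is inserted between them.
/g/ and /k/ form a stop–stop cluster, so [a] is inserted between them.
Surface form: [gitabudabaguugakoz].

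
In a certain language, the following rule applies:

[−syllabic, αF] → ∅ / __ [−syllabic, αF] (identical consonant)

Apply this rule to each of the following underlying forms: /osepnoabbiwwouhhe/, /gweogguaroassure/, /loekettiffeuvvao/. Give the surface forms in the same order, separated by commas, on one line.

osepnoabiwouhe, gweoguaroasure, loeketifeuvao

/osepnoabbiwwouhhe/: /bb/ is a geminate; the first /b/ deletes. /ww/ is a geminate; the first /w/ deletes. /hh/ is a geminate; the first /h/ deletes. → [osepnoabiwouhe].
/gweogguaroassure/: /gg/ is a geminate; the first /g/ deletes. /ss/ is a geminate; the first /s/ deletes. → [gweoguaroasure].
/loekettiffeuvvao/: /tt/ is a geminate; the first /t/ deletes. /ff/ is a geminate; the first /f/ deletes. /vv/ is a geminate; the first /v/ deletes. → [loeketifeuvao].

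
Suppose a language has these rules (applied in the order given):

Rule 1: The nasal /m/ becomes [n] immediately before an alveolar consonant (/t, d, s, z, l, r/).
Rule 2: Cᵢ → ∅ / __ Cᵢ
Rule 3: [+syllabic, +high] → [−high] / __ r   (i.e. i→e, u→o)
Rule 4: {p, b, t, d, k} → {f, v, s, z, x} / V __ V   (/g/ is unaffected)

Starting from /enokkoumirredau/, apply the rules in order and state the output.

enoxoumerezau

Rule 1 (nasal place assimilation): no segment meets the environment; /enokkoumirredau/ is unchanged.
Rule 2 (degemination): /kk/ is a geminate; the first /k/ deletes. /rr/ is a geminate; the first /r/ deletes. /enokkoumirredau/ → enokoumiredau.
Rule 3 (pre-rhotic lowering): /i/ is a high vowel immediately before /r/, so it lowers to [e]. /enokoumiredau/ → enokoumeredau.
Rule 4 (intervocalic spirantization): /k/ is a stop between vowels /o/ and /o/, so it spirantizes to the fricative [x]. /d/ is a stop between vowels /e/ and /a/, so it spirantizes to the fricative [z]. /enokoumeredau/ → enoxoumerezau.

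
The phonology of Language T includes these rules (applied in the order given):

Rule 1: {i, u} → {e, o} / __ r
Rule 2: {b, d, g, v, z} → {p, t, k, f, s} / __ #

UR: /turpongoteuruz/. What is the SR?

Rule 1 (pre-rhotic lowering): /u/ is a high vowel immediately before /r/, so it lowers to [o]. /u/ is a high vowel immediately before /r/, so it lowers to [o]. /turpongoteuruz/ → torpongoteoruz.
Rule 2 (final devoicing): /z/ is a voiced obstruent in word-final position, so it devoices to [s]. /torpongoteoruz/ → torpongoteorus.

torpongoteorus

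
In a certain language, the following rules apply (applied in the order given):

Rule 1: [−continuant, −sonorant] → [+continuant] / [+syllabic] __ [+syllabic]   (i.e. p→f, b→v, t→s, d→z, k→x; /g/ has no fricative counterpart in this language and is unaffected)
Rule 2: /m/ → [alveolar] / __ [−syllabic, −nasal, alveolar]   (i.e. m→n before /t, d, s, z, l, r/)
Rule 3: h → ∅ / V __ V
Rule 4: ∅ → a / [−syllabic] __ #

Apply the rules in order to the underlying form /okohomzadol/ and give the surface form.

oxoonzazola

Rule 1 (intervocalic spirantization): /k/ is a stop between vowels /o/ and /o/, so it spirantizes to the fricative [x]. /d/ is a stop between vowels /a/ and /o/, so it spirantizes to the fricative [z]. /okohomzadol/ → oxohomzazol.
Rule 2 (nasal place assimilation): /m/ precedes the alveolar consonant /z/, so it assimilates in place to [n]. /oxohomzazol/ → oxohonzazol.
Rule 3 (intervocalic h-deletion): /h/ occurs between vowels /o/ and /o/, so it deletes. /oxohonzazol/ → oxoonzazol.
Rule 4 (final a-epenthesis): the form ends in the consonant /l/, so [a] is inserted word-finally. /oxoonzazol/ → oxoonzazola.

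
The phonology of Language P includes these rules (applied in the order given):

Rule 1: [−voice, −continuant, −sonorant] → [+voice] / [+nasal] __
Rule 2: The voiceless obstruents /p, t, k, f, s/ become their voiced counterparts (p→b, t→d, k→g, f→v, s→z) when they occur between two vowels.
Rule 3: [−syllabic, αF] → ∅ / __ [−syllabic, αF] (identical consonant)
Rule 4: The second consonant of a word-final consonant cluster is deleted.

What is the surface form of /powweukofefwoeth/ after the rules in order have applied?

Rule 1 (post-nasal voicing): no segment meets the environment; /powweukofefwoeth/ is unchanged.
Rule 2 (intervocalic voicing): /k/ is a voiceless obstruent between vowels /u/ and /o/, so it voices to [g]. /f/ is a voiceless obstruent between vowels /o/ and /e/, so it voices to [v]. /powweukofefwoeth/ → powweugovefwoeth.
Rule 3 (degemination): /ww/ is a geminate; the first /w/ deletes. /powweugovefwoeth/ → poweugovefwoeth.
Rule 4 (final cluster simplification): /h/ is the second consonant of a word-final cluster /th/, so it deletes. /poweugovefwoeth/ → poweugovefwoet.

poweugovefwoet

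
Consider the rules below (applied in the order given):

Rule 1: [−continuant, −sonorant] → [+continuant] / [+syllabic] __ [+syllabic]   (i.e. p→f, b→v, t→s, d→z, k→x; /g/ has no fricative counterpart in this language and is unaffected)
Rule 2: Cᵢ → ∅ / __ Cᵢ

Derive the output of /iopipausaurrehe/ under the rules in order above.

Rule 1 (intervocalic spirantization): /p/ is a stop between vowels /o/ and /i/, so it spirantizes to the fricative [f]. /p/ is a stop between vowels /i/ and /a/, so it spirantizes to the fricative [f]. /iopipausaurrehe/ → iofifausaurrehe.
Rule 2 (degemination): /rr/ is a geminate; the first /r/ deletes. /iofifausaurrehe/ → iofifausaurehe.

iofifausaurehe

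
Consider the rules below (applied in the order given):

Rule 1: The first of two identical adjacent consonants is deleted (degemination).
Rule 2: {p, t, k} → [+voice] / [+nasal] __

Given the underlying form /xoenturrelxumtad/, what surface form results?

xoendurelxumdad

Rule 1 (degemination): /rr/ is a geminate; the first /r/ deletes. /xoenturrelxumtad/ → xoenturelxumtad.
Rule 2 (post-nasal voicing): /t/ is a voiceless stop immediately after the nasal /n/, so it voices to [d]. /t/ is a voiceless stop immediately after the nasal /m/, so it voices to [d]. /xoenturelxumtad/ → xoendurelxumdad.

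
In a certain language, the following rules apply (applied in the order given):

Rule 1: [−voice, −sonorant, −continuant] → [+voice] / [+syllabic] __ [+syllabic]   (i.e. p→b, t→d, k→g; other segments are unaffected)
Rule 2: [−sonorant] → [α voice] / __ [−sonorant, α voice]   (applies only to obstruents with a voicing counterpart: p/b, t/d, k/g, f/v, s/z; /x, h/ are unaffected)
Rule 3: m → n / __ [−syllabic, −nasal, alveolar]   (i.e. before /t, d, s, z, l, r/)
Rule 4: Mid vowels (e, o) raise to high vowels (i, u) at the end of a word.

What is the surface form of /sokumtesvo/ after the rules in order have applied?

Rule 1 (intervocalic voicing): /k/ is a voiceless stop between vowels /o/ and /u/, so it voices to [g]. /sokumtesvo/ → sogumtesvo.
Rule 2 (regressive voicing assimilation): /s/ precedes the voiced obstruent /v/, so it voices to [z] by assimilation. /sogumtesvo/ → sogumtezvo.
Rule 3 (nasal place assimilation): /m/ precedes the alveolar consonant /t/, so it assimilates in place to [n]. /sogumtezvo/ → soguntezvo.
Rule 4 (final vowel raising): /o/ is a mid vowel in word-final position, so it raises to [u]. /soguntezvo/ → soguntezvu.

soguntezvu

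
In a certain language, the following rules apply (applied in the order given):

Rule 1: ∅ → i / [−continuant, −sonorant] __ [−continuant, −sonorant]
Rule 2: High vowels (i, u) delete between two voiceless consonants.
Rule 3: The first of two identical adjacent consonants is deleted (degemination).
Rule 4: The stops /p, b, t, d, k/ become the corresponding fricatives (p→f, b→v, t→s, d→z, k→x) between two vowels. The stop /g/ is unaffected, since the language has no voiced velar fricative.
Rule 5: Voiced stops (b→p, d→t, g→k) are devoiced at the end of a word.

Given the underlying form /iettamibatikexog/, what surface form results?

iesamivatkexok

Rule 1 (stop-cluster i-epenthesis): /t/ and /t/ form a stop–stop cluster, so [i] is inserted between them. /iettamibatikexog/ → ietitamibatikexog.
Rule 2 (high vowel syncope): /i/ is a high vowel flanked by voiceless consonants /t/ and /t/, so it deletes. /i/ is a high vowel flanked by voiceless consonants /t/ and /k/, so it deletes. /ietitamibatikexog/ → iettamibatkexog.
Rule 3 (degemination): /tt/ is a geminate; the first /t/ deletes. /iettamibatkexog/ → ietamibatkexog.
Rule 4 (intervocalic spirantization): /t/ is a stop between vowels /e/ and /a/, so it spirantizes to the fricative [s]. /b/ is a stop between vowels /i/ and /a/, so it spirantizes to the fricative [v]. /ietamibatkexog/ → iesamivatkexog.
Rule 5 (final devoicing): /g/ is a voiced stop in word-final position, so it devoices to [k]. /iesamivatkexog/ → iesamivatkexok.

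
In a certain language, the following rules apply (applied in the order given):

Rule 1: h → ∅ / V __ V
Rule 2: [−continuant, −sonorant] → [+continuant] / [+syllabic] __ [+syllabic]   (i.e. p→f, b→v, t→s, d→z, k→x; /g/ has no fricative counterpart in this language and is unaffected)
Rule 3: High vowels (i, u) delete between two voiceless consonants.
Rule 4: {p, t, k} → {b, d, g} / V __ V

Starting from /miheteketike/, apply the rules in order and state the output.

miesexesxe

Rule 1 (intervocalic h-deletion): /h/ occurs between vowels /i/ and /e/, so it deletes. /miheteketike/ → mieteketike.
Rule 2 (intervocalic spirantization): /t/ is a stop between vowels /e/ and /e/, so it spirantizes to the fricative [s]. /k/ is a stop between vowels /e/ and /e/, so it spirantizes to the fricative [x]. /t/ is a stop between vowels /e/ and /i/, so it spirantizes to the fricative [s]. /k/ is a stop between vowels /i/ and /e/, so it spirantizes to the fricative [x]. /mieteketike/ → miesexesixe.
Rule 3 (high vowel syncope): /i/ is a high vowel flanked by voiceless consonants /s/ and /x/, so it deletes. /miesexesixe/ → miesexesxe.
Rule 4 (intervocalic voicing): no segment meets the environment; /miesexesxe/ is unchanged.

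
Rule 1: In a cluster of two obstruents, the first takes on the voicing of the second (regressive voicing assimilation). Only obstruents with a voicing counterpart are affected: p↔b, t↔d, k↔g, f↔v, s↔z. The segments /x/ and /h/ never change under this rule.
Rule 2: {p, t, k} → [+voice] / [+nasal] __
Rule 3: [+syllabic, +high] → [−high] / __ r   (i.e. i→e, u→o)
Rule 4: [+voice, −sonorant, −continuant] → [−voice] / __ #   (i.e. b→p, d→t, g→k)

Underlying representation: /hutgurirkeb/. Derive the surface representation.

Rule 1 (regressive voicing assimilation): /t/ precedes the voiced obstruent /g/, so it voices to [d] by assimilation. /hutgurirkeb/ → hudgurirkeb.
Rule 2 (post-nasal voicing): no segment meets the environment; /hudgurirkeb/ is unchanged.
Rule 3 (pre-rhotic lowering): /u/ is a high vowel immediately before /r/, so it lowers to [o]. /i/ is a high vowel immediately before /r/, so it lowers to [e]. /hudgurirkeb/ → hudgorerkeb.
Rule 4 (final devoicing): /b/ is a voiced stop in word-final position, so it devoices to [p]. /hudgorerkeb/ → hudgorerkep.

hudgorerkep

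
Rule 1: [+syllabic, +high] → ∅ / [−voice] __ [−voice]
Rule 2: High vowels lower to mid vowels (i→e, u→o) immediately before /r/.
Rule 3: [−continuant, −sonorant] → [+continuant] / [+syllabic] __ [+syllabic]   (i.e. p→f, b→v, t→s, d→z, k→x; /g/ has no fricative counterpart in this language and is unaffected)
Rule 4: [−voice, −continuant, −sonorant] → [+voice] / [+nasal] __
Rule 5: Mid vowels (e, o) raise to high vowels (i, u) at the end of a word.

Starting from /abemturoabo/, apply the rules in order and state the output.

avemdoroavu

Rule 1 (high vowel syncope): no segment meets the environment; /abemturoabo/ is unchanged.
Rule 2 (pre-rhotic lowering): /u/ is a high vowel immediately before /r/, so it lowers to [o]. /abemturoabo/ → abemtoroabo.
Rule 3 (intervocalic spirantization): /b/ is a stop between vowels /a/ and /e/, so it spirantizes to the fricative [v]. /b/ is a stop between vowels /a/ and /o/, so it spirantizes to the fricative [v]. /abemtoroabo/ → avemtoroavo.
Rule 4 (post-nasal voicing): /t/ is a voiceless stop immediately after the nasal /m/, so it voices to [d]. /avemtoroavo/ → avemdoroavo.
Rule 5 (final vowel raising): /o/ is a mid vowel in word-final position, so it raises to [u]. /avemdoroavo/ → avemdoroavu.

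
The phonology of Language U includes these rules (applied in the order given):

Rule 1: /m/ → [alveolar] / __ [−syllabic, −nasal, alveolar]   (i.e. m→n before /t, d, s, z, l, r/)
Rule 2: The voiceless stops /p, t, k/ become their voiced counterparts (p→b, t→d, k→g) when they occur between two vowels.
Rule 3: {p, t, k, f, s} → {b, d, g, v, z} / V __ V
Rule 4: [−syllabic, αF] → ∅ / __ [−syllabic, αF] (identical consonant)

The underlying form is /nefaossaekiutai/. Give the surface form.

nevaosaegiudai

Rule 1 (nasal place assimilation): no segment meets the environment; /nefaossaekiutai/ is unchanged.
Rule 2 (intervocalic voicing): /k/ is a voiceless stop between vowels /e/ and /i/, so it voices to [g]. /t/ is a voiceless stop between vowels /u/ and /a/, so it voices to [d]. /nefaossaekiutai/ → nefaossaegiudai.
Rule 3 (intervocalic voicing): /f/ is a voiceless obstruent between vowels /e/ and /a/, so it voices to [v]. /nefaossaegiudai/ → nevaossaegiudai.
Rule 4 (degemination): /ss/ is a geminate; the first /s/ deletes. /nevaossaegiudai/ → nevaosaegiudai.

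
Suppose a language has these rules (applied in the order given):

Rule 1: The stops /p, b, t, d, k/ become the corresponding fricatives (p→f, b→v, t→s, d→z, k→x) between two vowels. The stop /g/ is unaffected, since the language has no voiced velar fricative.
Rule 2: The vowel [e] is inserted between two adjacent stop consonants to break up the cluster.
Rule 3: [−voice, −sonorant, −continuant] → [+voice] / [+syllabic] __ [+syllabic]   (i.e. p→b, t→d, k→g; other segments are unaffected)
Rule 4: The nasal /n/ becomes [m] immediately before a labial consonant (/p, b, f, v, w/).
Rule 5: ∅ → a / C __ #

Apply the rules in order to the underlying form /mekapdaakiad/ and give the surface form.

Rule 1 (intervocalic spirantization): /k/ is a stop between vowels /e/ and /a/, so it spirantizes to the fricative [x]. /k/ is a stop between vowels /a/ and /i/, so it spirantizes to the fricative [x]. /mekapdaakiad/ → mexapdaaxiad.
Rule 2 (stop-cluster e-epenthesis): /p/ and /d/ form a stop–stop cluster, so [e] is inserted between them. /mexapdaaxiad/ → mexapedaaxiad.
Rule 3 (intervocalic voicing): /p/ is a voiceless stop between vowels /a/ and /e/, so it voices to [b]. /mexapedaaxiad/ → mexabedaaxiad.
Rule 4 (nasal place assimilation): no segment meets the environment; /mexabedaaxiad/ is unchanged.
Rule 5 (final a-epenthesis): the form ends in the consonant /d/, so [a] is inserted word-finally. /mexabedaaxiad/ → mexabedaaxiada.

mexabedaaxiada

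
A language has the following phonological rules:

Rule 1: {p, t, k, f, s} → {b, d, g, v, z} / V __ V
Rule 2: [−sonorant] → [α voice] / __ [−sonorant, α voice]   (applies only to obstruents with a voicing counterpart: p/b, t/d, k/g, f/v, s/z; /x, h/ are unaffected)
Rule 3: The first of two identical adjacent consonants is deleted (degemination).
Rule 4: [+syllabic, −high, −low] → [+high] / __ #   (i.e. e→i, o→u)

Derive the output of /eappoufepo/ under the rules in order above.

Rule 1 (intervocalic voicing): /f/ is a voiceless obstruent between vowels /u/ and /e/, so it voices to [v]. /p/ is a voiceless obstruent between vowels /e/ and /o/, so it voices to [b]. /eappoufepo/ → eappouvebo.
Rule 2 (regressive voicing assimilation): no segment meets the environment; /eappouvebo/ is unchanged.
Rule 3 (degemination): /pp/ is a geminate; the first /p/ deletes. /eappouvebo/ → eapouvebo.
Rule 4 (final vowel raising): /o/ is a mid vowel in word-final position, so it raises to [u]. /eapouvebo/ → eapouvebu.

eapouvebu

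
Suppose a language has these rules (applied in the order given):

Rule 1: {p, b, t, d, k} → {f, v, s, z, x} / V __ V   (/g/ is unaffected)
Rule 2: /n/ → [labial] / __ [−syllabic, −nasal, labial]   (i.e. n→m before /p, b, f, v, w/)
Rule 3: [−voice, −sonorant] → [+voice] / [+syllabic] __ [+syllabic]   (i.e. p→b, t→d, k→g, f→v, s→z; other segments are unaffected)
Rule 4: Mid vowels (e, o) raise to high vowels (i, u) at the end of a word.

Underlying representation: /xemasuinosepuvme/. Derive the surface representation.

Rule 1 (intervocalic spirantization): /p/ is a stop between vowels /e/ and /u/, so it spirantizes to the fricative [f]. /xemasuinosepuvme/ → xemasuinosefuvme.
Rule 2 (nasal place assimilation): no segment meets the environment; /xemasuinosefuvme/ is unchanged.
Rule 3 (intervocalic voicing): /s/ is a voiceless obstruent between vowels /a/ and /u/, so it voices to [z]. /s/ is a voiceless obstruent between vowels /o/ and /e/, so it voices to [z]. /f/ is a voiceless obstruent between vowels /e/ and /u/, so it voices to [v]. /xemasuinosefuvme/ → xemazuinozevuvme.
Rule 4 (final vowel raising): /e/ is a mid vowel in word-final position, so it raises to [i]. /xemazuinozevuvme/ → xemazuinozevuvmi.

xemazuinozevuvmi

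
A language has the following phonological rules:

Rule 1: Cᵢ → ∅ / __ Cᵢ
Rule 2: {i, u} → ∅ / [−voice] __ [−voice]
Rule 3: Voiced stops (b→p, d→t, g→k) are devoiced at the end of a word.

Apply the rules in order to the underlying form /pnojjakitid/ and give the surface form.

pnojaktit

Rule 1 (degemination): /jj/ is a geminate; the first /j/ deletes. /pnojjakitid/ → pnojakitid.
Rule 2 (high vowel syncope): /i/ is a high vowel flanked by voiceless consonants /k/ and /t/, so it deletes. /pnojakitid/ → pnojaktid.
Rule 3 (final devoicing): /d/ is a voiced stop in word-final position, so it devoices to [t]. /pnojaktid/ → pnojaktit.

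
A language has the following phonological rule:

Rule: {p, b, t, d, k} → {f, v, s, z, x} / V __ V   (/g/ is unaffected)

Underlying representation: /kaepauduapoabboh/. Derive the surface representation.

Scanning /kaepauduapoabboh/: /k/ at position 1 is not in the conditioning environment; /p/ is a stop between vowels /e/ and /a/, so it spirantizes to the fricative [f]; /d/ is a stop between vowels /u/ and /u/, so it spirantizes to the fricative [z]; /p/ is a stop between vowels /a/ and /o/, so it spirantizes to the fricative [f]; /b/ at position 13 is not in the conditioning environment; /b/ at position 14 is not in the conditioning environment.
Result: [kaefauzuafoabboh].

kaefauzuafoabboh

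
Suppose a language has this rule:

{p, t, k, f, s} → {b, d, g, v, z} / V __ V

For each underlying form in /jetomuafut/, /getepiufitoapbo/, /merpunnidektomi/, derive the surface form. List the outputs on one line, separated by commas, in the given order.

jedomuavut, gedebiuvidoapbo, merpunnidektomi

/jetomuafut/: /t/ is a voiceless obstruent between vowels /e/ and /o/, so it voices to [d]. /f/ is a voiceless obstruent between vowels /a/ and /u/, so it voices to [v]. → [jedomuavut].
/getepiufitoapbo/: /t/ is a voiceless obstruent between vowels /e/ and /e/, so it voices to [d]. /p/ is a voiceless obstruent between vowels /e/ and /i/, so it voices to [b]. /f/ is a voiceless obstruent between vowels /u/ and /i/, so it voices to [v]. /t/ is a voiceless obstruent between vowels /i/ and /o/, so it voices to [d]. → [gedebiuvidoapbo].
/merpunnidektomi/: the rule's environment is not met; surfaces unchanged as [merpunnidektomi].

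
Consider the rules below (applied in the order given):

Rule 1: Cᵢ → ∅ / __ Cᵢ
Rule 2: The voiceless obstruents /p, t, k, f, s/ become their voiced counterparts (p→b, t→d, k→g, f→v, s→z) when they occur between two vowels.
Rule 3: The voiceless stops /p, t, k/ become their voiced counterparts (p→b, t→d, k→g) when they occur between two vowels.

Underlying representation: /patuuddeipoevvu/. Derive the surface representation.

paduudeiboevu

Rule 1 (degemination): /dd/ is a geminate; the first /d/ deletes. /vv/ is a geminate; the first /v/ deletes. /patuuddeipoevvu/ → patuudeipoevu.
Rule 2 (intervocalic voicing): /t/ is a voiceless obstruent between vowels /a/ and /u/, so it voices to [d]. /p/ is a voiceless obstruent between vowels /i/ and /o/, so it voices to [b]. /patuudeipoevu/ → paduudeiboevu.
Rule 3 (intervocalic voicing): no segment meets the environment; /paduudeiboevu/ is unchanged.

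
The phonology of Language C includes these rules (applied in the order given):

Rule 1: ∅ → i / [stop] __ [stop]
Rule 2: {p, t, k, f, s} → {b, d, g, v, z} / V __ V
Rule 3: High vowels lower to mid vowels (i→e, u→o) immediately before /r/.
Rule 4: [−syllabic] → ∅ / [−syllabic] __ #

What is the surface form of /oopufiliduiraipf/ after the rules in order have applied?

Rule 1 (stop-cluster i-epenthesis): no segment meets the environment; /oopufiliduiraipf/ is unchanged.
Rule 2 (intervocalic voicing): /p/ is a voiceless obstruent between vowels /o/ and /u/, so it voices to [b]. /f/ is a voiceless obstruent between vowels /u/ and /i/, so it voices to [v]. /oopufiliduiraipf/ → oobuviliduiraipf.
Rule 3 (pre-rhotic lowering): /i/ is a high vowel immediately before /r/, so it lowers to [e]. /oobuviliduiraipf/ → oobuvilidueraipf.
Rule 4 (final cluster simplification): /f/ is the second consonant of a word-final cluster /pf/, so it deletes. /oobuvilidueraipf/ → oobuvilidueraip.

oobuvilidueraip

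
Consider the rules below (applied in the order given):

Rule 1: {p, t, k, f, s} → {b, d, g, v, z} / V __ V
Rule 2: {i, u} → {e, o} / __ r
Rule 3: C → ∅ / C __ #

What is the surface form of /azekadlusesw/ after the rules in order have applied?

azegadluzes

Rule 1 (intervocalic voicing): /k/ is a voiceless obstruent between vowels /e/ and /a/, so it voices to [g]. /s/ is a voiceless obstruent between vowels /u/ and /e/, so it voices to [z]. /azekadlusesw/ → azegadluzesw.
Rule 2 (pre-rhotic lowering): no segment meets the environment; /azegadluzesw/ is unchanged.
Rule 3 (final cluster simplification): /w/ is the second consonant of a word-final cluster /sw/, so it deletes. /azegadluzesw/ → azegadluzes.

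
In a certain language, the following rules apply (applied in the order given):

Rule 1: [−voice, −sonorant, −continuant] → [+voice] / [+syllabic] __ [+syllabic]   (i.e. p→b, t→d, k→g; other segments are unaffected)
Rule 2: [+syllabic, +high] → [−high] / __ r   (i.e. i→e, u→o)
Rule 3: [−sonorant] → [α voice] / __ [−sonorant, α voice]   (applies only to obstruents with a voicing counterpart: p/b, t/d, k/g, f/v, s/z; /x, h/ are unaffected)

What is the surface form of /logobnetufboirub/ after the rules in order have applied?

logobneduvboerub

Rule 1 (intervocalic voicing): /t/ is a voiceless stop between vowels /e/ and /u/, so it voices to [d]. /logobnetufboirub/ → logobnedufboirub.
Rule 2 (pre-rhotic lowering): /i/ is a high vowel immediately before /r/, so it lowers to [e]. /logobnedufboirub/ → logobnedufboerub.
Rule 3 (regressive voicing assimilation): /f/ precedes the voiced obstruent /b/, so it voices to [v] by assimilation. /logobnedufboerub/ → logobneduvboerub.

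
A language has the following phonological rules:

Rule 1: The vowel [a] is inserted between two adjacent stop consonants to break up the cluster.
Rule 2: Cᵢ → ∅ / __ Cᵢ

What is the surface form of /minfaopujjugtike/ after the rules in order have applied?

minfaopujugatike

Rule 1 (stop-cluster a-epenthesis): /g/ and /t/ form a stop–stop cluster, so [a] is inserted between them. /minfaopujjugtike/ → minfaopujjugatike.
Rule 2 (degemination): /jj/ is a geminate; the first /j/ deletes. /minfaopujjugatike/ → minfaopujugatike.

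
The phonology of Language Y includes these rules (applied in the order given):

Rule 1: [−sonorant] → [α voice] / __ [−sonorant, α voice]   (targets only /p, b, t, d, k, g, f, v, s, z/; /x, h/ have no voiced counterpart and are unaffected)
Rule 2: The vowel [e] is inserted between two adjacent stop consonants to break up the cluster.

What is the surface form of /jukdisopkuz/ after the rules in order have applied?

jugedisopekuz

Rule 1 (regressive voicing assimilation): /k/ precedes the voiced obstruent /d/, so it voices to [g] by assimilation. /jukdisopkuz/ → jugdisopkuz.
Rule 2 (stop-cluster e-epenthesis): /g/ and /d/ form a stop–stop cluster, so [e] is inserted between them. /p/ and /k/ form a stop–stop cluster, so [e] is inserted between them. /jugdisopkuz/ → jugedisopekuz.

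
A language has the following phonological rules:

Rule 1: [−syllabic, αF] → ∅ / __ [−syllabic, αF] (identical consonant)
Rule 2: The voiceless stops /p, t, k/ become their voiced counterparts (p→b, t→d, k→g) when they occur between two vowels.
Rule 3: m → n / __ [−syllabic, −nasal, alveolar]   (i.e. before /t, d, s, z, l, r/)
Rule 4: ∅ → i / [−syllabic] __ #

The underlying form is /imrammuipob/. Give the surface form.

Rule 1 (degemination): /mm/ is a geminate; the first /m/ deletes. /imrammuipob/ → imramuipob.
Rule 2 (intervocalic voicing): /p/ is a voiceless stop between vowels /i/ and /o/, so it voices to [b]. /imramuipob/ → imramuibob.
Rule 3 (nasal place assimilation): /m/ precedes the alveolar consonant /r/, so it assimilates in place to [n]. /imramuibob/ → inramuibob.
Rule 4 (final i-epenthesis): the form ends in the consonant /b/, so [i] is inserted word-finally. /inramuibob/ → inramuibobi.

inramuibobi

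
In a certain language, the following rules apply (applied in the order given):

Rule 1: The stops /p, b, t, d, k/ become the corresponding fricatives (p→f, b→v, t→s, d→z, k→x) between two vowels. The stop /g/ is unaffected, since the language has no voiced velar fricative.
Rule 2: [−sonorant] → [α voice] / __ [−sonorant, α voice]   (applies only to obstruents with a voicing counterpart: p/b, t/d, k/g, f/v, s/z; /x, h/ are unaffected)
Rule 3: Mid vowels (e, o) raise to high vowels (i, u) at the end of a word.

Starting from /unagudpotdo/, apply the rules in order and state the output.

unagutpoddu

Rule 1 (intervocalic spirantization): no segment meets the environment; /unagudpotdo/ is unchanged.
Rule 2 (regressive voicing assimilation): /d/ precedes the voiceless obstruent /p/, so it devoices to [t] by assimilation. /t/ precedes the voiced obstruent /d/, so it voices to [d] by assimilation. /unagudpotdo/ → unagutpoddo.
Rule 3 (final vowel raising): /o/ is a mid vowel in word-final position, so it raises to [u]. /unagutpoddo/ → unagutpoddu.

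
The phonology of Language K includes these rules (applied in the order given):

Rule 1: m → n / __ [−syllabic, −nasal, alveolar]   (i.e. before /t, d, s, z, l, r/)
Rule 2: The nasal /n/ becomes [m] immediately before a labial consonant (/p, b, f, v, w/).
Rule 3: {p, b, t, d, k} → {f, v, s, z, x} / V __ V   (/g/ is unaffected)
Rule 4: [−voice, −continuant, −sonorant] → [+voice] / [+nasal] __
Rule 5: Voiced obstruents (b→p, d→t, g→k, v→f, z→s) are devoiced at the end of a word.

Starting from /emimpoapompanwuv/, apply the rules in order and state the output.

emimboafombamwuf

Rule 1 (nasal place assimilation): no segment meets the environment; /emimpoapompanwuv/ is unchanged.
Rule 2 (nasal place assimilation): /n/ precedes the labial consonant /w/, so it assimilates in place to [m]. /emimpoapompanwuv/ → emimpoapompamwuv.
Rule 3 (intervocalic spirantization): /p/ is a stop between vowels /a/ and /o/, so it spirantizes to the fricative [f]. /emimpoapompamwuv/ → emimpoafompamwuv.
Rule 4 (post-nasal voicing): /p/ is a voiceless stop immediately after the nasal /m/, so it voices to [b]. /p/ is a voiceless stop immediately after the nasal /m/, so it voices to [b]. /emimpoafompamwuv/ → emimboafombamwuv.
Rule 5 (final devoicing): /v/ is a voiced obstruent in word-final position, so it devoices to [f]. /emimboafombamwuv/ → emimboafombamwuf.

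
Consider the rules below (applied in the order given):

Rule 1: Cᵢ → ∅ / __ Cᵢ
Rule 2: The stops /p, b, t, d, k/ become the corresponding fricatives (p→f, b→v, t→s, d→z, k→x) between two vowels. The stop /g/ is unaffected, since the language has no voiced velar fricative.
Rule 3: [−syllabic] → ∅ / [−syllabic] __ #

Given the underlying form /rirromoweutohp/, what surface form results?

Rule 1 (degemination): /rr/ is a geminate; the first /r/ deletes. /rirromoweutohp/ → riromoweutohp.
Rule 2 (intervocalic spirantization): /t/ is a stop between vowels /u/ and /o/, so it spirantizes to the fricative [s]. /riromoweutohp/ → riromoweusohp.
Rule 3 (final cluster simplification): /p/ is the second consonant of a word-final cluster /hp/, so it deletes. /riromoweusohp/ → riromoweusoh.

riromoweusoh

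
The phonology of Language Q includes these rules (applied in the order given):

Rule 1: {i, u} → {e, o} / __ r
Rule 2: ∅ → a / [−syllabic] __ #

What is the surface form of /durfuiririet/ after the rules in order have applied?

dorfuererieta

Rule 1 (pre-rhotic lowering): /u/ is a high vowel immediately before /r/, so it lowers to [o]. /i/ is a high vowel immediately before /r/, so it lowers to [e]. /i/ is a high vowel immediately before /r/, so it lowers to [e]. /durfuiririet/ → dorfuereriet.
Rule 2 (final a-epenthesis): the form ends in the consonant /t/, so [a] is inserted word-finally. /dorfuereriet/ → dorfuererieta.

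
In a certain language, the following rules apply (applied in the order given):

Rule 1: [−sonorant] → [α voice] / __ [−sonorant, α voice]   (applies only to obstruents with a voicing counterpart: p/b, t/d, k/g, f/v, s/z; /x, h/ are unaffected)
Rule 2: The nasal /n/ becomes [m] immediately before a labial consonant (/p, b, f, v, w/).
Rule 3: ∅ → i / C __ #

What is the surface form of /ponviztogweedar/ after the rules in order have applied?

pomvistogweedari

Rule 1 (regressive voicing assimilation): /z/ precedes the voiceless obstruent /t/, so it devoices to [s] by assimilation. /ponviztogweedar/ → ponvistogweedar.
Rule 2 (nasal place assimilation): /n/ precedes the labial consonant /v/, so it assimilates in place to [m]. /ponvistogweedar/ → pomvistogweedar.
Rule 3 (final i-epenthesis): the form ends in the consonant /r/, so [i] is inserted word-finally. /pomvistogweedar/ → pomvistogweedari.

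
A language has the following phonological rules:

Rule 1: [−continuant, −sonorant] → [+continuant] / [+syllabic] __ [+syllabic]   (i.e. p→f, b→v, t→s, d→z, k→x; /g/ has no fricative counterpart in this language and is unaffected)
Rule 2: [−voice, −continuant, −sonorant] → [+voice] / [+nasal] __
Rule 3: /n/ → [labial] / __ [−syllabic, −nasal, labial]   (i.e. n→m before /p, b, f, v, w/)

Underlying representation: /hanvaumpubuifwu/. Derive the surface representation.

Rule 1 (intervocalic spirantization): /b/ is a stop between vowels /u/ and /u/, so it spirantizes to the fricative [v]. /hanvaumpubuifwu/ → hanvaumpuvuifwu.
Rule 2 (post-nasal voicing): /p/ is a voiceless stop immediately after the nasal /m/, so it voices to [b]. /hanvaumpuvuifwu/ → hanvaumbuvuifwu.
Rule 3 (nasal place assimilation): /n/ precedes the labial consonant /v/, so it assimilates in place to [m]. /hanvaumbuvuifwu/ → hamvaumbuvuifwu.

hamvaumbuvuifwu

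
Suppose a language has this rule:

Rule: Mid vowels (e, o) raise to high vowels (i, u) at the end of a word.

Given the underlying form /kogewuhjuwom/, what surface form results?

kogewuhjuwom

No segment of /kogewuhjuwom/ meets the structural description of the rule, so the form surfaces unchanged.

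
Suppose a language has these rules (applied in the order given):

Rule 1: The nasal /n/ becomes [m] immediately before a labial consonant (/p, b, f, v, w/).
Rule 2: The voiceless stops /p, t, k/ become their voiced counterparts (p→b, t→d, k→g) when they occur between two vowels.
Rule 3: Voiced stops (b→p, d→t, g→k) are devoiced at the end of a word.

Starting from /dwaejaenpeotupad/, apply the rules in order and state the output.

Rule 1 (nasal place assimilation): /n/ precedes the labial consonant /p/, so it assimilates in place to [m]. /dwaejaenpeotupad/ → dwaejaempeotupad.
Rule 2 (intervocalic voicing): /t/ is a voiceless stop between vowels /o/ and /u/, so it voices to [d]. /p/ is a voiceless stop between vowels /u/ and /a/, so it voices to [b]. /dwaejaempeotupad/ → dwaejaempeodubad.
Rule 3 (final devoicing): /d/ is a voiced stop in word-final position, so it devoices to [t]. /dwaejaempeodubad/ → dwaejaempeodubat.

dwaejaempeodubat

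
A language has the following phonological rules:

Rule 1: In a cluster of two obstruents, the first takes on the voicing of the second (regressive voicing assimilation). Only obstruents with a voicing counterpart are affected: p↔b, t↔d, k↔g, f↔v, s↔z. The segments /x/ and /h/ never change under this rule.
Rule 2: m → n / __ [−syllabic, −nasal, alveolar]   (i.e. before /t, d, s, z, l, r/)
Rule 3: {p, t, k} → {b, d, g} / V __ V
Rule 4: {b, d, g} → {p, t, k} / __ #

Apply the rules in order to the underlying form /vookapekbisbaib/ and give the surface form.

voogabegbizbaip

Rule 1 (regressive voicing assimilation): /k/ precedes the voiced obstruent /b/, so it voices to [g] by assimilation. /s/ precedes the voiced obstruent /b/, so it voices to [z] by assimilation. /vookapekbisbaib/ → vookapegbizbaib.
Rule 2 (nasal place assimilation): no segment meets the environment; /vookapegbizbaib/ is unchanged.
Rule 3 (intervocalic voicing): /k/ is a voiceless stop between vowels /o/ and /a/, so it voices to [g]. /p/ is a voiceless stop between vowels /a/ and /e/, so it voices to [b]. /vookapegbizbaib/ → voogabegbizbaib.
Rule 4 (final devoicing): /b/ is a voiced stop in word-final position, so it devoices to [p]. /voogabegbizbaib/ → voogabegbizbaip.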